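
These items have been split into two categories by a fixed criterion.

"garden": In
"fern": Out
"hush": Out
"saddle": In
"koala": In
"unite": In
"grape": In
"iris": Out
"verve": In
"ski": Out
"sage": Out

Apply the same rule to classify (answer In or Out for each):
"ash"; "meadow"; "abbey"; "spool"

The classifier is using: length ≥ 5.
"ash": length 3 — fails the rule, so Out.
"meadow": length 6 — has this property, so In.
"abbey": length 5 — has this property, so In.
"spool": length 5 — has this property, so In.

Out, In, In, In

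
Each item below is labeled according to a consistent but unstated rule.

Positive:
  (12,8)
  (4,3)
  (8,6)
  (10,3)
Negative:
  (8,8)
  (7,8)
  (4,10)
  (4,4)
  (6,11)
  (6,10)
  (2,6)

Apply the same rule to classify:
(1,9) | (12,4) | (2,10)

The simplest hypothesis consistent with all the labels is: first > second.

Negative, Positive, Negative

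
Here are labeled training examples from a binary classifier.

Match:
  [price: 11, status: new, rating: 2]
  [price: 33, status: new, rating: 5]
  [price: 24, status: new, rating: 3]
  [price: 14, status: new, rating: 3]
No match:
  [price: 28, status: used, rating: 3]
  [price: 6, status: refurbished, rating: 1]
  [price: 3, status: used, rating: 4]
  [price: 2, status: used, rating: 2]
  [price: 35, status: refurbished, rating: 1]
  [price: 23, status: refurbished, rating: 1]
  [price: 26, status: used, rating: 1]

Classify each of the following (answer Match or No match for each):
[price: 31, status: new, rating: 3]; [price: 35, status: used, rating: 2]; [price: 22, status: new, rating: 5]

Looking at the examples, the only property every 'Match' case has and every 'No match' case lacks is: status is new.
[price: 31, status: new, rating: 3] → status is new → Match.
[price: 35, status: used, rating: 2] → status is used → No match.
[price: 22, status: new, rating: 5] → status is new → Match.

Match, No match, Match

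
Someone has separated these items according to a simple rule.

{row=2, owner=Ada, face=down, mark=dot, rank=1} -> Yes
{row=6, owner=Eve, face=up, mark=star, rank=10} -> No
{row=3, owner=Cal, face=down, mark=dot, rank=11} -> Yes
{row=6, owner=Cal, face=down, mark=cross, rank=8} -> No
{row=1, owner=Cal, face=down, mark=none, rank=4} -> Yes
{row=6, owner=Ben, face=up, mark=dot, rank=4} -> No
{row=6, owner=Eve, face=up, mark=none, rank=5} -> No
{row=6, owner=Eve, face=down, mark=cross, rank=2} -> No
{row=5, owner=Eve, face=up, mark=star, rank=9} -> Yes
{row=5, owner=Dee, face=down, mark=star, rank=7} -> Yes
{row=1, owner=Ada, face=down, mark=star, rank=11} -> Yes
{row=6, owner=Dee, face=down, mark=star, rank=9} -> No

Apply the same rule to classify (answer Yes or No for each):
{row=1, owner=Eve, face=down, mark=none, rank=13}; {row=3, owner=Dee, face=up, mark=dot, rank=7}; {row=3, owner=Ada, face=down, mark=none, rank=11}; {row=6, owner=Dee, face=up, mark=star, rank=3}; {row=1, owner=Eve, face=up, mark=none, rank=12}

The common property of the 'Yes' items is: row ≤ 5. No 'No' item has it.
{row=1, owner=Eve, face=down, mark=none, rank=13}: Yes (row = 1).
{row=3, owner=Dee, face=up, mark=dot, rank=7}: Yes (row = 3).
{row=3, owner=Ada, face=down, mark=none, rank=11}: Yes (row = 3).
{row=6, owner=Dee, face=up, mark=star, rank=3}: No (row = 6).
{row=1, owner=Eve, face=up, mark=none, rank=12}: Yes (row = 1).

Yes, Yes, Yes, No, Yes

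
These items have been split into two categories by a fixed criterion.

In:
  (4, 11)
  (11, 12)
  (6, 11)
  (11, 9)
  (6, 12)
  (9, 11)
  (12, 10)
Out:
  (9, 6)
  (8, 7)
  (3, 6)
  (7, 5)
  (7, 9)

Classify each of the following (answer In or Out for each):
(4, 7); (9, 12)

Out, In

The common property of the 'In' items is: max ≥ 10. No 'Out' item has it.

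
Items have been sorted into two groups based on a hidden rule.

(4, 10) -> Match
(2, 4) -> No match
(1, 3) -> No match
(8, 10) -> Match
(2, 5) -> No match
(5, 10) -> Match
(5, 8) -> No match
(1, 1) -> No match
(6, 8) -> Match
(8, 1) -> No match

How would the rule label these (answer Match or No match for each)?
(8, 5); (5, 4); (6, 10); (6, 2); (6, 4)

All 'Match' examples share one property — sum ≥ 14 — and every 'No match' example lacks it.
(8, 5): 8+5 = 13 — fails the rule, so No match.
(5, 4): 5+4 = 9 — fails the rule, so No match.
(6, 10): 6+10 = 16 — fits, so Match.
(6, 2): 6+2 = 8 — fails the rule, so No match.
(6, 4): 6+4 = 10 — fails the rule, so No match.

No match, No match, Match, No match, No match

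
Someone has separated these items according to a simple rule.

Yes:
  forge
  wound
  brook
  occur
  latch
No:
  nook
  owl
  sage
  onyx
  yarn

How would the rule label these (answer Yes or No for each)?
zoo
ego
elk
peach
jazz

One predicate separates the groups cleanly: length 5.
zoo: length 3, doesn't qualify → No.
ego: length 3, doesn't qualify → No.
elk: length 3, doesn't qualify → No.
peach: length 5, has this property → Yes.
jazz: length 4, doesn't qualify → No.

No, No, No, Yes, No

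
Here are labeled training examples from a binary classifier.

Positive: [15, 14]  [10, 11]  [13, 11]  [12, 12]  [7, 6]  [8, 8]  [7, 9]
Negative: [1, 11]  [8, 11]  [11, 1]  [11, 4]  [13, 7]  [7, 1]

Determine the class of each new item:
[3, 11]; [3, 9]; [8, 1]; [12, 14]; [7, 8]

'Positive' ⟺ |first − second| ≤ 2.
[3, 11] → |3−11| = 8 → Negative.
[3, 9] → |3−9| = 6 → Negative.
[8, 1] → |8−1| = 7 → Negative.
[12, 14] → |12−14| = 2 → Positive.
[7, 8] → |7−8| = 1 → Positive.

Negative, Negative, Negative, Positive, Positive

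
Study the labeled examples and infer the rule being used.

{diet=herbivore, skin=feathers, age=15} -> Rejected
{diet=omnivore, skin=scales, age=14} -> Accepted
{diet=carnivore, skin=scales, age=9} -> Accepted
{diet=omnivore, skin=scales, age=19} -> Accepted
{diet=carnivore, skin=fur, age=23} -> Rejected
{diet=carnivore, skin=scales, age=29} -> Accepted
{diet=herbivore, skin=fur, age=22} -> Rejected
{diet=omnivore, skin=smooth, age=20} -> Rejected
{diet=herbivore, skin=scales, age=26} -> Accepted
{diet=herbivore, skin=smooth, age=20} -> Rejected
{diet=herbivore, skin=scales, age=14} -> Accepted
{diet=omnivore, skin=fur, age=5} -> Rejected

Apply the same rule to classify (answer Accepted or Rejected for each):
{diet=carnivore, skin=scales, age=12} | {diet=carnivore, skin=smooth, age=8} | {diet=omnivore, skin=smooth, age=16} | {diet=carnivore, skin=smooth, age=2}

A rule that fits every label: skin is scales — true of each 'Accepted' example, false of each 'Rejected' one.
{diet=carnivore, skin=scales, age=12}: skin is scales — fits, so Accepted. {diet=carnivore, skin=smooth, age=8}: skin is smooth — lacks this property, so Rejected. {diet=omnivore, skin=smooth, age=16}: skin is smooth — lacks this property, so Rejected. {diet=carnivore, skin=smooth, age=2}: skin is smooth — lacks this property, so Rejected.

Accepted, Rejected, Rejected, Rejected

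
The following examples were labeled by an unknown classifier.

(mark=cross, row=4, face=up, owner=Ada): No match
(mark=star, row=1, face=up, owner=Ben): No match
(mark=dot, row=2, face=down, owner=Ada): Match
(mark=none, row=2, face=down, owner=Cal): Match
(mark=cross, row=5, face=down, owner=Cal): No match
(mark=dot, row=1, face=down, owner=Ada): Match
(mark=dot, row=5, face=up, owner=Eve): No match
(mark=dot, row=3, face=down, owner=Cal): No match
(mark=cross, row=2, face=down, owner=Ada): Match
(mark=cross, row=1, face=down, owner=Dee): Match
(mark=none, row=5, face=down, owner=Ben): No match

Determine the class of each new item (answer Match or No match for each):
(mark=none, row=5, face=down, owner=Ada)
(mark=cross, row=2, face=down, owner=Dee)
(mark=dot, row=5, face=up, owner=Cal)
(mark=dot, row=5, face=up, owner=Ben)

No match, Match, No match, No match

The common property of the 'Match' items is: face is down AND row ≤ 2. No 'No match' item has it.
No match: (mark=none, row=5, face=down, owner=Ada), since face is down, row = 5. Match: (mark=cross, row=2, face=down, owner=Dee), since face is down, row = 2. No match: (mark=dot, row=5, face=up, owner=Cal), since face is up, row = 5. No match: (mark=dot, row=5, face=up, owner=Ben), since face is up, row = 5.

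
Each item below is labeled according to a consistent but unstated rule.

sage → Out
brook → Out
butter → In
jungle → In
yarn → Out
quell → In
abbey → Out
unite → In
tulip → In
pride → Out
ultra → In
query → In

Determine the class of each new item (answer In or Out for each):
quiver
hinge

A rule that fits every label: contains 'u' — true of each 'In' example, false of each 'Out' one.
quiver — has 'u', hence In.
hinge — no 'u', hence Out.

In, Out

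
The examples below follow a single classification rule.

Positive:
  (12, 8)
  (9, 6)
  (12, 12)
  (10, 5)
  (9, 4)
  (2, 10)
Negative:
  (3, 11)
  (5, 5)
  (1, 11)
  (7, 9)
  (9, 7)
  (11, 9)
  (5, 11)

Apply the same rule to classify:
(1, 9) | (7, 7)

Negative, Negative

The rule appears to be: product is even.
(1, 9): 1·9 = 9, does not pass → Negative.
(7, 7): 7·7 = 49, does not pass → Negative.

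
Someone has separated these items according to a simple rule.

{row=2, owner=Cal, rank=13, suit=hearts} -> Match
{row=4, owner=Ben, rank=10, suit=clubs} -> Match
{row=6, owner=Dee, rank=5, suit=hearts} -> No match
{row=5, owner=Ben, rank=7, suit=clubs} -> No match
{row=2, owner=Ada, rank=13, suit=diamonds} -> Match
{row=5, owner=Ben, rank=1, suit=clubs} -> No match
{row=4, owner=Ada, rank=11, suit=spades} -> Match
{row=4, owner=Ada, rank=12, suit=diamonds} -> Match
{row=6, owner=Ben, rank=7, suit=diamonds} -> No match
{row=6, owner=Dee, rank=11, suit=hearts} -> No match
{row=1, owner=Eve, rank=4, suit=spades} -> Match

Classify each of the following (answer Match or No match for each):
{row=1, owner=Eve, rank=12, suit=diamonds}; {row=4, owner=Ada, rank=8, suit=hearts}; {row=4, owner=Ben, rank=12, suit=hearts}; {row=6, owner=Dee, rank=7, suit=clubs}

Match, Match, Match, No match

Rule: row ≤ 4. This holds for each 'Match' example and fails for each 'No match' one.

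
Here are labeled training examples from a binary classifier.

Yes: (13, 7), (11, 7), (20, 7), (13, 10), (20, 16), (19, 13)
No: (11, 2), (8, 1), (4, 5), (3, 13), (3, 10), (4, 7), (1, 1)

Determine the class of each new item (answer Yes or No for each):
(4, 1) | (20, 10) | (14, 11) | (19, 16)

The classifier is using: sum ≥ 18.
No: (4, 1), since 4+1 = 5.
Yes: (20, 10), since 20+10 = 30.
Yes: (14, 11), since 14+11 = 25.
Yes: (19, 16), since 19+16 = 35.

No, Yes, Yes, Yes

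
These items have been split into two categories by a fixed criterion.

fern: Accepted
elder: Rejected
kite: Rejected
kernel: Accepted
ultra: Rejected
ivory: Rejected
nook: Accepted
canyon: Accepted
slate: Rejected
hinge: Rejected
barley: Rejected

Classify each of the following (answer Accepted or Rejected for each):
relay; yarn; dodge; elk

Rejected, Accepted, Rejected, Rejected

The pattern is that an item is 'Accepted' exactly when: even length AND contains 'n'.
relay: Rejected (length 5, no 'n'). yarn: Accepted (length 4, has 'n'). dodge: Rejected (length 5, no 'n'). elk: Rejected (length 3, no 'n').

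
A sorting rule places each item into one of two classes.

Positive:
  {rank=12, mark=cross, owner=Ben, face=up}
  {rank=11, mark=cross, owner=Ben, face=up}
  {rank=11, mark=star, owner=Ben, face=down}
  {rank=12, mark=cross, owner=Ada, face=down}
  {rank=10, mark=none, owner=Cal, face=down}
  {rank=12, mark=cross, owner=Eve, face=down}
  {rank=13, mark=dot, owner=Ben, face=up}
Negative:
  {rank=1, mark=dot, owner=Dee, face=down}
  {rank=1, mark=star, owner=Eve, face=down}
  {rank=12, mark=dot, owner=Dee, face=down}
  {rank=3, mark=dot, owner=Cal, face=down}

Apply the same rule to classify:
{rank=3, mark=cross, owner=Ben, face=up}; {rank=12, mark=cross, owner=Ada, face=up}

The simplest hypothesis consistent with all the labels is: owner is not Dee AND rank ≥ 10.
{rank=3, mark=cross, owner=Ben, face=up} → owner is Ben, rank = 3 → Negative.
{rank=12, mark=cross, owner=Ada, face=up} → owner is Ada, rank = 12 → Positive.

Negative, Positive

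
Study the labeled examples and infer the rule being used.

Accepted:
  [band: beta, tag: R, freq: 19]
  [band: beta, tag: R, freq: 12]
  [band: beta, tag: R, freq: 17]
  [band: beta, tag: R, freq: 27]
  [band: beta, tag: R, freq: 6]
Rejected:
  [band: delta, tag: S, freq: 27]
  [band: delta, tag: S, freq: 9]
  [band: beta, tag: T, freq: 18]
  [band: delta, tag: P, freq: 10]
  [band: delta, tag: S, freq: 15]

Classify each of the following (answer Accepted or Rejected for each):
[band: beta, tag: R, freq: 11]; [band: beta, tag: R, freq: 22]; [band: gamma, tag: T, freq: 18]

Accepted, Accepted, Rejected

The rule appears to be: tag is R.
Accepted: [band: beta, tag: R, freq: 11], since tag is R. Accepted: [band: beta, tag: R, freq: 22], since tag is R. Rejected: [band: gamma, tag: T, freq: 18], since tag is T.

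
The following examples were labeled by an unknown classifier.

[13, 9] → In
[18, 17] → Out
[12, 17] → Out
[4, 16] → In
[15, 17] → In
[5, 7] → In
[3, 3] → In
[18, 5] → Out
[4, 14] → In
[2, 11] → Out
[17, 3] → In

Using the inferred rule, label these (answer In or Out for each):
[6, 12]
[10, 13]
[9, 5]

In, Out, In

The common property of the 'In' items is: sum is even. No 'Out' item has it.
[6, 12]: 6+12 = 18, satisfies this → In. [10, 13]: 10+13 = 23, fails this test → Out. [9, 5]: 9+5 = 14, satisfies this → In.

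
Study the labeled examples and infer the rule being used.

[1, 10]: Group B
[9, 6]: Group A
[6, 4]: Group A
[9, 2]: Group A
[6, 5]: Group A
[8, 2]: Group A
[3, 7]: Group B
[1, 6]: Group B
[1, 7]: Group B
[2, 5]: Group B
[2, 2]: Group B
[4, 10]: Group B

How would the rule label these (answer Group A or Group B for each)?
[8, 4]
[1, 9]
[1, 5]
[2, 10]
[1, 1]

Group A, Group B, Group B, Group B, Group B

The common property of the 'Group A' items is: first > second. No 'Group B' item has it.
[8, 4]: 8 > 4, qualifies → Group A. [1, 9]: 1 < 9, does not pass → Group B. [1, 5]: 1 < 5, does not pass → Group B. [2, 10]: 2 < 10, does not pass → Group B. [1, 1]: 1 = 1, does not pass → Group B.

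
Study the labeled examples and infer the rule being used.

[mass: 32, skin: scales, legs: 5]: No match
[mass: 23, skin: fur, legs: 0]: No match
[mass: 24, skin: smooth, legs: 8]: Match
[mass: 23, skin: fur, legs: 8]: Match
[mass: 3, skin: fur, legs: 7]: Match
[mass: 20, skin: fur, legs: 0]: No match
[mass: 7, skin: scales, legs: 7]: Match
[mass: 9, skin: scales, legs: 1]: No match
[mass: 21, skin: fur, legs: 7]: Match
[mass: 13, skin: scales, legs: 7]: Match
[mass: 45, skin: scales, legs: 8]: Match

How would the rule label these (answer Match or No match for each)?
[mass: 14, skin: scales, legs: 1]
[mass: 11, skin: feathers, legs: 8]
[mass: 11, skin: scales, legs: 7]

No match, Match, Match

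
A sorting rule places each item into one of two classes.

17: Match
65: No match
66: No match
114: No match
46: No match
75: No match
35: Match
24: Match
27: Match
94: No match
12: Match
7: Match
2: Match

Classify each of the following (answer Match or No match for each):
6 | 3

The simplest hypothesis consistent with all the labels is: at most 35.
6 — 6 ≤ 35, hence Match.
3 — 3 ≤ 35, hence Match.

Match, Match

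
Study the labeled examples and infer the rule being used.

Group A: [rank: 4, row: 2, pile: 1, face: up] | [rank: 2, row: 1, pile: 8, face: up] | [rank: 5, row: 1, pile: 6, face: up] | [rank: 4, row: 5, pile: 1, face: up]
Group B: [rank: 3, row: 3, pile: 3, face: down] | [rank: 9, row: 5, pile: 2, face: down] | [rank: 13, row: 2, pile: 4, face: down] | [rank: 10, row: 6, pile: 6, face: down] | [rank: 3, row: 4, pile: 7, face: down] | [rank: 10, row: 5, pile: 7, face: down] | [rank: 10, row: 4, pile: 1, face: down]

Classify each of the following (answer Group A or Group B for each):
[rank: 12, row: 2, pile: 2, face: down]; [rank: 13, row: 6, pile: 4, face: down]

Group B, Group B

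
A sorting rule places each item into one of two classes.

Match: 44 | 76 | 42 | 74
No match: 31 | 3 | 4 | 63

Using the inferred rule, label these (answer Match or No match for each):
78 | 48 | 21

Rule: even AND at least 31. This holds for each 'Match' example and fails for each 'No match' one.
78 → 78 is even, 78 ≥ 31 → Match.
48 → 48 is even, 48 ≥ 31 → Match.
21 → 21 is odd, 21 < 31 → No match.

Match, Match, No match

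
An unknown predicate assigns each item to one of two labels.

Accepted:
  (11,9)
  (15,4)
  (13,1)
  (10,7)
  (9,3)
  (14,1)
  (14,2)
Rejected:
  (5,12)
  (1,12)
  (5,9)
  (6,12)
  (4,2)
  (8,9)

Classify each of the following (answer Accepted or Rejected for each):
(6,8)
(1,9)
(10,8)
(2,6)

Rejected, Rejected, Accepted, Rejected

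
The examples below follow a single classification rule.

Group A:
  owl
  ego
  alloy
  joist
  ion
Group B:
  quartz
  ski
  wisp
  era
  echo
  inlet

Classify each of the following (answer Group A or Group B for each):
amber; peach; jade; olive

Group B, Group B, Group B, Group A

Every 'Group A' example satisfies: odd length AND contains 'o'. None of the 'Group B' examples do.
amber: length 5, no 'o', does not pass → Group B. peach: length 5, no 'o', does not pass → Group B. jade: length 4, no 'o', does not pass → Group B. olive: length 5, has 'o', fits → Group A.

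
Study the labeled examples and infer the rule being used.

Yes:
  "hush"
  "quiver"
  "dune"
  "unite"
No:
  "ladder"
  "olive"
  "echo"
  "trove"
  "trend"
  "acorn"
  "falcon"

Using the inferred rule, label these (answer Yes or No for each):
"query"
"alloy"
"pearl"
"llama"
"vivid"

Looking at the examples, the only property every 'Yes' case has and every 'No' case lacks is: contains 'u'.
"query": has 'u' — matches, so Yes. "alloy": no 'u' — lacks this property, so No. "pearl": no 'u' — lacks this property, so No. "llama": no 'u' — lacks this property, so No. "vivid": no 'u' — lacks this property, so No.

Yes, No, No, No, No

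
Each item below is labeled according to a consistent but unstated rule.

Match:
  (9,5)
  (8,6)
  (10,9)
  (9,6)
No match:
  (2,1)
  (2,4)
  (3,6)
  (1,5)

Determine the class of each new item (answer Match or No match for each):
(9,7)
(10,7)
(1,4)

The distinguishing property — sum ≥ 14 — holds for all the 'Match' cases and none of the 'No match' cases.
(9,7): 9+7 = 16, meets the rule → Match. (10,7): 10+7 = 17, meets the rule → Match. (1,4): 1+4 = 5, does not pass → No match.

Match, Match, No match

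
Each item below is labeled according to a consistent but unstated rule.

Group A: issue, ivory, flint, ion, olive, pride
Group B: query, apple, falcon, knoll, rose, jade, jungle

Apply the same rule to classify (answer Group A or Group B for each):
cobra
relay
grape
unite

Looking at the examples, the only property every 'Group A' case has and every 'Group B' case lacks is: contains 'i'.
cobra — no 'i', hence Group B. relay — no 'i', hence Group B. grape — no 'i', hence Group B. unite — has 'i', hence Group A.

Group B, Group B, Group B, Group A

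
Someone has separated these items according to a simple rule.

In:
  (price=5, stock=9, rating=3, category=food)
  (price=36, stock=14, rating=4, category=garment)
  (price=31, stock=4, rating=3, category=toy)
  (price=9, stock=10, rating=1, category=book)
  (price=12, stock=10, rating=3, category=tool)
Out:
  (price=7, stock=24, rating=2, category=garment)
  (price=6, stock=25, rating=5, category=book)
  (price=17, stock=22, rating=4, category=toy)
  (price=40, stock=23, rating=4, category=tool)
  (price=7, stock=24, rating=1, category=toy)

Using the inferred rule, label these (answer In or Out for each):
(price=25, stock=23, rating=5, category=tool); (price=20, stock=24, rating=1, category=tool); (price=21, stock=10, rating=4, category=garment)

Every 'In' example satisfies: stock ≤ 14. None of the 'Out' examples do.
(price=25, stock=23, rating=5, category=tool): Out (stock = 23). (price=20, stock=24, rating=1, category=tool): Out (stock = 24). (price=21, stock=10, rating=4, category=garment): In (stock = 10).

Out, Out, In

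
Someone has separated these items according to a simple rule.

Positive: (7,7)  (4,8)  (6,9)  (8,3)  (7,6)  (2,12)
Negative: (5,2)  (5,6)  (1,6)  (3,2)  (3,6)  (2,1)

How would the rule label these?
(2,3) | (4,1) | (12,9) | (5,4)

Every 'Positive' example satisfies: max ≥ 7. None of the 'Negative' examples do.
(2,3) → max 3 → Negative. (4,1) → max 4 → Negative. (12,9) → max 12 → Positive. (5,4) → max 5 → Negative.

Negative, Negative, Positive, Negative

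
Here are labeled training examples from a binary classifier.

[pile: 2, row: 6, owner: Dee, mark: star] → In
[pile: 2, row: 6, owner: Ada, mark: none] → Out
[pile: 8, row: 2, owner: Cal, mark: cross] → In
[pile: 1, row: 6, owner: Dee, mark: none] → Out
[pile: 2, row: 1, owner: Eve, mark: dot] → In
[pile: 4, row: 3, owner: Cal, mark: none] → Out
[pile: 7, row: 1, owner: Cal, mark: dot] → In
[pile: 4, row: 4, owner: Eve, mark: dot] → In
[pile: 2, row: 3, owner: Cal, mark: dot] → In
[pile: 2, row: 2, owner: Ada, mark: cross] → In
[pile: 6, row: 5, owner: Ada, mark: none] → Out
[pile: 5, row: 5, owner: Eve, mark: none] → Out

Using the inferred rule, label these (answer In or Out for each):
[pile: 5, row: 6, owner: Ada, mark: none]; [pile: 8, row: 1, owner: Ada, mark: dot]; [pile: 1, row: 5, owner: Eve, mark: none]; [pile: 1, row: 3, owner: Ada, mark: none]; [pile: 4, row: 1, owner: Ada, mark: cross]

The classifier is using: mark is not none.
[pile: 5, row: 6, owner: Ada, mark: none] — mark is none, hence Out. [pile: 8, row: 1, owner: Ada, mark: dot] — mark is dot, hence In. [pile: 1, row: 5, owner: Eve, mark: none] — mark is none, hence Out. [pile: 1, row: 3, owner: Ada, mark: none] — mark is none, hence Out. [pile: 4, row: 1, owner: Ada, mark: cross] — mark is cross, hence In.

Out, In, Out, Out, In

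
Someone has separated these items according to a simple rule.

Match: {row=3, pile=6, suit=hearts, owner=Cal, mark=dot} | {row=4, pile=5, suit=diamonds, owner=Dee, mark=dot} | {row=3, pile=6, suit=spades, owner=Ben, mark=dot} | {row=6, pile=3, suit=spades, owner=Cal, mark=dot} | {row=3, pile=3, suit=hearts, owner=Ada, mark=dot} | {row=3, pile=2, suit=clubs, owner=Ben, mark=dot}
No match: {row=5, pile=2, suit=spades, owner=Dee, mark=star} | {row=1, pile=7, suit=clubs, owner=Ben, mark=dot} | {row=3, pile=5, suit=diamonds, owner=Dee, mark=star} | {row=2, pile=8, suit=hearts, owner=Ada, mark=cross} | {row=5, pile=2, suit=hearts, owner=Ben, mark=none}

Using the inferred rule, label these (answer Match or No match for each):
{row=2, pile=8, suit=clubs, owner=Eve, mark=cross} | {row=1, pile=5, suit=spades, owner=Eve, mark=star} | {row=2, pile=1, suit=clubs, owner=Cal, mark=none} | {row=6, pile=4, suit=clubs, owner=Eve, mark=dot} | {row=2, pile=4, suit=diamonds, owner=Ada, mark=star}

No match, No match, No match, Match, No match

All 'Match' examples share one property — mark is dot AND row ≥ 2 — and every 'No match' example lacks it.
{row=2, pile=8, suit=clubs, owner=Eve, mark=cross}: mark is cross, row = 2 — doesn't qualify, so No match. {row=1, pile=5, suit=spades, owner=Eve, mark=star}: mark is star, row = 1 — doesn't qualify, so No match. {row=2, pile=1, suit=clubs, owner=Cal, mark=none}: mark is none, row = 2 — doesn't qualify, so No match. {row=6, pile=4, suit=clubs, owner=Eve, mark=dot}: mark is dot, row = 6 — fits, so Match. {row=2, pile=4, suit=diamonds, owner=Ada, mark=star}: mark is star, row = 2 — doesn't qualify, so No match.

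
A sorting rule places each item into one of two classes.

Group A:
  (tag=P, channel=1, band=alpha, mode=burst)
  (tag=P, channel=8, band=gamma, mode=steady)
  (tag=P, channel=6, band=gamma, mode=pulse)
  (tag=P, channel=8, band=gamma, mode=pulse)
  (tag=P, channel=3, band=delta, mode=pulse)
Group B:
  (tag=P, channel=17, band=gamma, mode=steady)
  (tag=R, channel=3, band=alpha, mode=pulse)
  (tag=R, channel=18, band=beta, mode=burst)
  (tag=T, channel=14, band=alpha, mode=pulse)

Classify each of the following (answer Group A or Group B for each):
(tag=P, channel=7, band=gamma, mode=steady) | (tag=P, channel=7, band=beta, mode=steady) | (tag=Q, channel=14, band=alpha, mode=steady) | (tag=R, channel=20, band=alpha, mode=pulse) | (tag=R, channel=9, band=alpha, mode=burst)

Group A, Group A, Group B, Group B, Group B

The simplest hypothesis consistent with all the labels is: tag is P AND channel ≤ 8.
(tag=P, channel=7, band=gamma, mode=steady): tag is P, channel = 7 — satisfies this, so Group A. (tag=P, channel=7, band=beta, mode=steady): tag is P, channel = 7 — satisfies this, so Group A. (tag=Q, channel=14, band=alpha, mode=steady): tag is Q, channel = 14 — does not satisfy this, so Group B. (tag=R, channel=20, band=alpha, mode=pulse): tag is R, channel = 20 — does not satisfy this, so Group B. (tag=R, channel=9, band=alpha, mode=burst): tag is R, channel = 9 — does not satisfy this, so Group B.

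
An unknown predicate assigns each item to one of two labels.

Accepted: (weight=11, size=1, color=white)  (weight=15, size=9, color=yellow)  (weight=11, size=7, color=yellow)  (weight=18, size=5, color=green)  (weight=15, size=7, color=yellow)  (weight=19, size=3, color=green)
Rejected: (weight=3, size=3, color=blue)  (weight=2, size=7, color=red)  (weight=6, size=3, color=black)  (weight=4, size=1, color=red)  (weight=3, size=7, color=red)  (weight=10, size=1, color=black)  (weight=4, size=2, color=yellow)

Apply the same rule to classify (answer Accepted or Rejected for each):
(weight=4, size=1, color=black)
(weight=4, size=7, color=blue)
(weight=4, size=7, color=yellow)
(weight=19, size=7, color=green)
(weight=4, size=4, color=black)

Rejected, Rejected, Rejected, Accepted, Rejected

The pattern is that an item is 'Accepted' exactly when: weight ≥ 11.
(weight=4, size=1, color=black) — weight = 4, hence Rejected. (weight=4, size=7, color=blue) — weight = 4, hence Rejected. (weight=4, size=7, color=yellow) — weight = 4, hence Rejected. (weight=19, size=7, color=green) — weight = 19, hence Accepted. (weight=4, size=4, color=black) — weight = 4, hence Rejected.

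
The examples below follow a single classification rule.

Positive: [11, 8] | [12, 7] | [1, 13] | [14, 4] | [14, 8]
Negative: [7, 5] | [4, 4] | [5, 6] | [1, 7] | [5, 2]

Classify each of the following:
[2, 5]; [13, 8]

Negative, Positive

The rule appears to be: sum ≥ 14.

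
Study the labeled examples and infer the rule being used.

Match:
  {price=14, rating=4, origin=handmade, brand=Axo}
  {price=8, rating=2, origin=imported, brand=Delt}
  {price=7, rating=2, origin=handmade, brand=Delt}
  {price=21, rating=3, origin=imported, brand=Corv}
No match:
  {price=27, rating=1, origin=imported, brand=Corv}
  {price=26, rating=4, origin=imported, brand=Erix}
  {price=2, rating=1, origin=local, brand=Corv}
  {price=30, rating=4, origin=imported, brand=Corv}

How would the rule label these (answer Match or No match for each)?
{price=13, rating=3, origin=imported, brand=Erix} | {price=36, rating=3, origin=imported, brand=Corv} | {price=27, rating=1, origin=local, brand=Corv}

Match, No match, No match

The distinguishing property — price ≥ 7 AND price ≤ 21 — holds for all the 'Match' cases and none of the 'No match' cases.
Match: {price=13, rating=3, origin=imported, brand=Erix}, since price = 13.
No match: {price=36, rating=3, origin=imported, brand=Corv}, since price = 36.
No match: {price=27, rating=1, origin=local, brand=Corv}, since price = 27.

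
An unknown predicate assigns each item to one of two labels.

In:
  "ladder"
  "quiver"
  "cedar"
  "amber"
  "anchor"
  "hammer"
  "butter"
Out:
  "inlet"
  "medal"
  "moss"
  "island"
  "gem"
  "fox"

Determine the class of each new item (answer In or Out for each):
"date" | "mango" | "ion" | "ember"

The simplest hypothesis consistent with all the labels is: contains 'r'.
"date" — no 'r', hence Out.
"mango" — no 'r', hence Out.
"ion" — no 'r', hence Out.
"ember" — has 'r', hence In.

Out, Out, Out, In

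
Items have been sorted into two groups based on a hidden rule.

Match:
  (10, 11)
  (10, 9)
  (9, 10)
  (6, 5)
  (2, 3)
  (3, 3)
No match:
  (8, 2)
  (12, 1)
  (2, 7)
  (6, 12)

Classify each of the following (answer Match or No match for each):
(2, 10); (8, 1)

A rule that fits every label: |first − second| ≤ 1 — true of each 'Match' example, false of each 'No match' one.
(2, 10): No match (|2−10| = 8). (8, 1): No match (|8−1| = 7).

No match, No match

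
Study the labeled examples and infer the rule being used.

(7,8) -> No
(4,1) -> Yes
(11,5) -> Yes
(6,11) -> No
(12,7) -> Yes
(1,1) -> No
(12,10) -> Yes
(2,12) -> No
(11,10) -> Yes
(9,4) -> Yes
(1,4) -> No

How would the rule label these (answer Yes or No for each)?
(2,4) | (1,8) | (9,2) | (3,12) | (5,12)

Every 'Yes' example satisfies: first > second. None of the 'No' examples do.
(2,4): 2 < 4 — lacks this property, so No. (1,8): 1 < 8 — lacks this property, so No. (9,2): 9 > 2 — passes, so Yes. (3,12): 3 < 12 — lacks this property, so No. (5,12): 5 < 12 — lacks this property, so No.

No, No, Yes, No, No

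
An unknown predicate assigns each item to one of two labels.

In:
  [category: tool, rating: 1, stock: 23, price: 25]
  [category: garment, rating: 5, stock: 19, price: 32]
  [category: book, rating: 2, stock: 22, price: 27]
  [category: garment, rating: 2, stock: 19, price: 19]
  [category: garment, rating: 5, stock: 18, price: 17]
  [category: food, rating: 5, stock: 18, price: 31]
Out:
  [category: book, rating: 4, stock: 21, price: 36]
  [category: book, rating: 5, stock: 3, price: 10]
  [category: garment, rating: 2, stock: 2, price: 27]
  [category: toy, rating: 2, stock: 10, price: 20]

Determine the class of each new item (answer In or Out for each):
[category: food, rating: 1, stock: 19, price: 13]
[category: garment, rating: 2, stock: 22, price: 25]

In, In

The classifier is using: price ≤ 32 AND stock ≥ 18.
[category: food, rating: 1, stock: 19, price: 13] — price = 13, stock = 19, hence In. [category: garment, rating: 2, stock: 22, price: 25] — price = 25, stock = 22, hence In.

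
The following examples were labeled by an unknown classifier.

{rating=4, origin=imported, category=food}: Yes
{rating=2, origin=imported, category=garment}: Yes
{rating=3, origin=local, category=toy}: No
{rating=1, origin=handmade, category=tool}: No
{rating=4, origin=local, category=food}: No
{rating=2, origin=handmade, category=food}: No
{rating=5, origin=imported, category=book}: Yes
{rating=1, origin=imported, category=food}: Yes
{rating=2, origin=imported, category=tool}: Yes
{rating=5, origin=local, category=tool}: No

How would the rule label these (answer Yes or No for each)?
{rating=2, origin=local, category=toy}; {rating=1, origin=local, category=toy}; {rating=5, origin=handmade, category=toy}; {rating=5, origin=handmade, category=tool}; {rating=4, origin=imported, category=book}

No, No, No, No, Yes

All 'Yes' examples share one property — origin is imported — and every 'No' example lacks it.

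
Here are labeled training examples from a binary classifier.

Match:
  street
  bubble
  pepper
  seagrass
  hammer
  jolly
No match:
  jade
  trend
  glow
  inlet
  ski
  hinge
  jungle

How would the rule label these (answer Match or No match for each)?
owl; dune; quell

No match, No match, Match

All 'Match' examples share one property — has a double letter — and every 'No match' example lacks it.
owl: No match (no doubled letter). dune: No match (no doubled letter). quell: Match ('ll' doubled).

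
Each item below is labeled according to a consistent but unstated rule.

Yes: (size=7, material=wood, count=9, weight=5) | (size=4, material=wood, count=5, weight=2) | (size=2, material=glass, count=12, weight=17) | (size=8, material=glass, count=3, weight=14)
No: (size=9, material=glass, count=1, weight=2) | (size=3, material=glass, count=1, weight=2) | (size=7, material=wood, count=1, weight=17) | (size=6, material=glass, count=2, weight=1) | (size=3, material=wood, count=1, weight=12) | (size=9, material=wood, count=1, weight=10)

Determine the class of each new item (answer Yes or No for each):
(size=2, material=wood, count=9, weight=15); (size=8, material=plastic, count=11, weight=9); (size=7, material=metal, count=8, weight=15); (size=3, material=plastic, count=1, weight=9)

One predicate separates the groups cleanly: count ≥ 3.
Yes: (size=2, material=wood, count=9, weight=15), since count = 9.
Yes: (size=8, material=plastic, count=11, weight=9), since count = 11.
Yes: (size=7, material=metal, count=8, weight=15), since count = 8.
No: (size=3, material=plastic, count=1, weight=9), since count = 1.

Yes, Yes, Yes, No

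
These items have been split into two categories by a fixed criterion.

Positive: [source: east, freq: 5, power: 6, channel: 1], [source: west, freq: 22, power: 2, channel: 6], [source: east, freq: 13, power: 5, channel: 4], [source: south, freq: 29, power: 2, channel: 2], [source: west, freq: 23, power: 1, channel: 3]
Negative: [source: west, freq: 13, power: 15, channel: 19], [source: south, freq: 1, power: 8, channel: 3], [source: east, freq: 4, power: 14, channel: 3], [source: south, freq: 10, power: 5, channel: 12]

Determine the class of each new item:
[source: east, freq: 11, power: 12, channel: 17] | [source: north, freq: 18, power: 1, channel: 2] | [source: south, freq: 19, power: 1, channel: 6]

One predicate separates the groups cleanly: channel ≤ 6 AND freq ≥ 5.
[source: east, freq: 11, power: 12, channel: 17] → channel = 17, freq = 11 → Negative.
[source: north, freq: 18, power: 1, channel: 2] → channel = 2, freq = 18 → Positive.
[source: south, freq: 19, power: 1, channel: 6] → channel = 6, freq = 19 → Positive.

Negative, Positive, Positive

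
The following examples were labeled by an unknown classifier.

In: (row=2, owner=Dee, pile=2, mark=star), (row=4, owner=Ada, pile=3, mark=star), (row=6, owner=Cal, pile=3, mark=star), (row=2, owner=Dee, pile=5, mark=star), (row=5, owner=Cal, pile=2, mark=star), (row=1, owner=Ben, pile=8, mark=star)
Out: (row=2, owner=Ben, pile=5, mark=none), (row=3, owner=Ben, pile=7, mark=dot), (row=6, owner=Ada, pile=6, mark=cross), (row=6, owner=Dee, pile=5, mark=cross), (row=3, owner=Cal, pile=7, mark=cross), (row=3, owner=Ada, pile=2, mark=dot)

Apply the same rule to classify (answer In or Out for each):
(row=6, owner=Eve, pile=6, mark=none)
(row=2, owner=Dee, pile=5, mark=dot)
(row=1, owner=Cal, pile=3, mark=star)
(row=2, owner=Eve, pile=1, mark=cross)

Out, Out, In, Out

The pattern is that an item is 'In' exactly when: mark is star.
(row=6, owner=Eve, pile=6, mark=none) → mark is none → Out.
(row=2, owner=Dee, pile=5, mark=dot) → mark is dot → Out.
(row=1, owner=Cal, pile=3, mark=star) → mark is star → In.
(row=2, owner=Eve, pile=1, mark=cross) → mark is cross → Out.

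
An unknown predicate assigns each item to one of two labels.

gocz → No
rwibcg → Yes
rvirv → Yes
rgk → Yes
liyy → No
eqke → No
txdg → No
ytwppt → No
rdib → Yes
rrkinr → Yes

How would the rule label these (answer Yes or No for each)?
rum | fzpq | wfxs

Yes, No, No

The simplest hypothesis consistent with all the labels is: contains 'r'.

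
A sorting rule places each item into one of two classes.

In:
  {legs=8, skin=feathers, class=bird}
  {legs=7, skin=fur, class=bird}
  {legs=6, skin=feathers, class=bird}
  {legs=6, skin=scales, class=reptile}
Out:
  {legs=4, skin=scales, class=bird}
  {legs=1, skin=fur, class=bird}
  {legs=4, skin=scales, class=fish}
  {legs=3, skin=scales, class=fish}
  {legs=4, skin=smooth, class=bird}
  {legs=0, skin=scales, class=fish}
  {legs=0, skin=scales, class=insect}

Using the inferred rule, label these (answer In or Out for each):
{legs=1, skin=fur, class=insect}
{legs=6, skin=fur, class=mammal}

All 'In' examples share one property — legs ≥ 6 — and every 'Out' example lacks it.
{legs=1, skin=fur, class=insect} — legs = 1, hence Out. {legs=6, skin=fur, class=mammal} — legs = 6, hence In.

Out, In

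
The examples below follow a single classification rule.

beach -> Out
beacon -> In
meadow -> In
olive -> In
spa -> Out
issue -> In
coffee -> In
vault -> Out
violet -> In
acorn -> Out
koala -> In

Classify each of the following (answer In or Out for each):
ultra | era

A rule that fits every label: has ≥ 3 vowels — true of each 'In' example, false of each 'Out' one.
ultra: 2 vowels, doesn't qualify → Out. era: 2 vowels, doesn't qualify → Out.

Out, Out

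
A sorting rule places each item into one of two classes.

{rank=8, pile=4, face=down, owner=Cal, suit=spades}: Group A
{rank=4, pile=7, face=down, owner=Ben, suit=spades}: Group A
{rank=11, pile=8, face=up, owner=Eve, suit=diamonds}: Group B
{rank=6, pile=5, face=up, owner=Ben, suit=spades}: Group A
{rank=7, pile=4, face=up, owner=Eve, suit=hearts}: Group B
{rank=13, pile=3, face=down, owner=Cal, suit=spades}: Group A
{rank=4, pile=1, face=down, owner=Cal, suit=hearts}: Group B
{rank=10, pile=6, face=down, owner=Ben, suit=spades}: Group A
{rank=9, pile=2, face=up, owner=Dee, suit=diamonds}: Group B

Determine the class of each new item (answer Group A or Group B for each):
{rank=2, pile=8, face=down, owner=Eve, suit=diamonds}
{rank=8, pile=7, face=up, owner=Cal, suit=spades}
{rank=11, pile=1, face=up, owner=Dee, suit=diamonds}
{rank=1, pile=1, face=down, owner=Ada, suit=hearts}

Group B, Group A, Group B, Group B

Looking at the examples, the only property every 'Group A' case has and every 'Group B' case lacks is: suit is spades.
{rank=2, pile=8, face=down, owner=Eve, suit=diamonds} → suit is diamonds → Group B.
{rank=8, pile=7, face=up, owner=Cal, suit=spades} → suit is spades → Group A.
{rank=11, pile=1, face=up, owner=Dee, suit=diamonds} → suit is diamonds → Group B.
{rank=1, pile=1, face=down, owner=Ada, suit=hearts} → suit is hearts → Group B.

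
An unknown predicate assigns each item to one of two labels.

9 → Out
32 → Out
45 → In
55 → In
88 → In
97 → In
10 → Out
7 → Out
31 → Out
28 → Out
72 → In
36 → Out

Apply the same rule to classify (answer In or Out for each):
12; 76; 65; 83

Out, In, In, In

'In' ⟺ at least 45.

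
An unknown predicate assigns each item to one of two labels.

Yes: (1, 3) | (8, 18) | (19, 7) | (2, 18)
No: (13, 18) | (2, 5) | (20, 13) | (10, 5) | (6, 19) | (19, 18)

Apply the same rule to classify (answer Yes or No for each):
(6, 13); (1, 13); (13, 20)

No, Yes, No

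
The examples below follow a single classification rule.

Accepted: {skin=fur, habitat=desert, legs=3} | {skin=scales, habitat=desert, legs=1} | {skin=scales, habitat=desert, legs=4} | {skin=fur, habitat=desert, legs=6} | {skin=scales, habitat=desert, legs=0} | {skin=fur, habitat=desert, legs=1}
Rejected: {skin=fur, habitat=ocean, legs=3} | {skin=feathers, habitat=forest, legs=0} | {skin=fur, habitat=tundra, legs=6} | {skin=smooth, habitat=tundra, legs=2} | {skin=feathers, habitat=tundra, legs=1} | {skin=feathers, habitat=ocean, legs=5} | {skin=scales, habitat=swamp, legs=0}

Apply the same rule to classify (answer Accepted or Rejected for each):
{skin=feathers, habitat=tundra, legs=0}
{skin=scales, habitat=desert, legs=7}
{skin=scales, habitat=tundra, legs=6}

'Accepted' ⟺ habitat is desert.
Rejected: {skin=feathers, habitat=tundra, legs=0}, since habitat is tundra.
Accepted: {skin=scales, habitat=desert, legs=7}, since habitat is desert.
Rejected: {skin=scales, habitat=tundra, legs=6}, since habitat is tundra.

Rejected, Accepted, Rejected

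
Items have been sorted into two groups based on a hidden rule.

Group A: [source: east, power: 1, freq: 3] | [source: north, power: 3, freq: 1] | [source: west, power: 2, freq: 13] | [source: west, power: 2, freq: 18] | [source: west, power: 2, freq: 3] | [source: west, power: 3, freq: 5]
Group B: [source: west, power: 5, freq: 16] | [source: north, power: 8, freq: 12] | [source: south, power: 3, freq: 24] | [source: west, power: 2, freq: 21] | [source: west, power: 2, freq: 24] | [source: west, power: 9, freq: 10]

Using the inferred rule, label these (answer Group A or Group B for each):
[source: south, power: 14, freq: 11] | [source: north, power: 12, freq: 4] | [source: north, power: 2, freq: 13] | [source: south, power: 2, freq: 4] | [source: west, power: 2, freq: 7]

The rule appears to be: power ≤ 3 AND freq ≤ 18.
[source: south, power: 14, freq: 11]: power = 14, freq = 11 — fails this test, so Group B. [source: north, power: 12, freq: 4]: power = 12, freq = 4 — fails this test, so Group B. [source: north, power: 2, freq: 13]: power = 2, freq = 13 — satisfies this, so Group A. [source: south, power: 2, freq: 4]: power = 2, freq = 4 — satisfies this, so Group A. [source: west, power: 2, freq: 7]: power = 2, freq = 7 — satisfies this, so Group A.

Group B, Group B, Group A, Group A, Group A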